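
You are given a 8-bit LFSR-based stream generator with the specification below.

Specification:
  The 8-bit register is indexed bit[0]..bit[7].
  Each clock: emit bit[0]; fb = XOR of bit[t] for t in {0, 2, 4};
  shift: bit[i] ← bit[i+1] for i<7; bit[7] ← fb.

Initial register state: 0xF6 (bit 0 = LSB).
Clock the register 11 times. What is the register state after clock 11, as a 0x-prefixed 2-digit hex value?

0xB0

reg_0 = 0xF6
clock 1: out=0, reg = 0x7B
clock 2: out=1, reg = 0x3D
clock 3: out=1, reg = 0x9E
clock 4: out=0, reg = 0x4F
clock 5: out=1, reg = 0x27
clock 6: out=1, reg = 0x13
clock 7: out=1, reg = 0x09
clock 8: out=1, reg = 0x84
clock 9: out=0, reg = 0xC2
clock 10: out=0, reg = 0x61
clock 11: out=1, reg = 0xB0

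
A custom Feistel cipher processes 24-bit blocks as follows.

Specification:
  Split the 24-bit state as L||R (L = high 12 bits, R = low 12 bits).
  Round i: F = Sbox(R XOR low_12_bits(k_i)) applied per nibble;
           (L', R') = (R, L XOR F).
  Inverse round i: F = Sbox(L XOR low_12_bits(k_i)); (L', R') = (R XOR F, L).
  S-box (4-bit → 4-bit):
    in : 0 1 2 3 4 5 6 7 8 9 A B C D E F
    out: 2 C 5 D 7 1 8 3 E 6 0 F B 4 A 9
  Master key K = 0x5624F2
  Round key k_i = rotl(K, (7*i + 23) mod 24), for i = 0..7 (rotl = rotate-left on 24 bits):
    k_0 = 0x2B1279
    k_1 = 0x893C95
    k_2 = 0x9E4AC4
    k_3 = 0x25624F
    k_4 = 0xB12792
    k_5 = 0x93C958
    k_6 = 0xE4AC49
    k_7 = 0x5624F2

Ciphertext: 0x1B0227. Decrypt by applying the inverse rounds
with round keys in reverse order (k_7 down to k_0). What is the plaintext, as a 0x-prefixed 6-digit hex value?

s_0 = ciphertext = 0x1B0227
s_1 = InvRound(s_0, k_7) = 0x3521B0
s_2 = InvRound(s_1, k_6) = 0x87F352
s_3 = InvRound(s_2, k_5) = 0xF0187F
s_4 = InvRound(s_3, k_4) = 0x612F01
s_5 = InvRound(s_4, k_3) = 0x815612
s_6 = InvRound(s_5, k_2) = 0x35E815
s_7 = InvRound(s_6, k_1) = 0x1AA35E
s_8 = InvRound(s_7, k_0) = 0xE131AA

0xE131AA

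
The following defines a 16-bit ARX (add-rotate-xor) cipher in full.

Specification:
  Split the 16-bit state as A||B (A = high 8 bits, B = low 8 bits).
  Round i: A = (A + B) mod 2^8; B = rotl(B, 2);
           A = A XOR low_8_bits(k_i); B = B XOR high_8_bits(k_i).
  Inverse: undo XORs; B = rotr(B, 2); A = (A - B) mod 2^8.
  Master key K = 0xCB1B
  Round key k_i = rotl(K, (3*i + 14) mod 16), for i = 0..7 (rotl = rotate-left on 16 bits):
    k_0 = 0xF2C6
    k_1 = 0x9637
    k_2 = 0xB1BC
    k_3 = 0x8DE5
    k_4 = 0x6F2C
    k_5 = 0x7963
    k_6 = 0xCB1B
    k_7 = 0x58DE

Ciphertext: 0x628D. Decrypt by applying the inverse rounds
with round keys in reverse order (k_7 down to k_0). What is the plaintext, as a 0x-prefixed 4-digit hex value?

s_0 = ciphertext = 0x628D
s_1 = InvRound(s_0, k_7) = 0x4775
s_2 = InvRound(s_1, k_6) = 0xADAF
s_3 = InvRound(s_2, k_5) = 0x19B5
s_4 = InvRound(s_3, k_4) = 0x7FB6
s_5 = InvRound(s_4, k_3) = 0xCCCE
s_6 = InvRound(s_5, k_2) = 0x91DF
s_7 = InvRound(s_6, k_1) = 0x5452
s_8 = InvRound(s_7, k_0) = 0x6A28

0x6A28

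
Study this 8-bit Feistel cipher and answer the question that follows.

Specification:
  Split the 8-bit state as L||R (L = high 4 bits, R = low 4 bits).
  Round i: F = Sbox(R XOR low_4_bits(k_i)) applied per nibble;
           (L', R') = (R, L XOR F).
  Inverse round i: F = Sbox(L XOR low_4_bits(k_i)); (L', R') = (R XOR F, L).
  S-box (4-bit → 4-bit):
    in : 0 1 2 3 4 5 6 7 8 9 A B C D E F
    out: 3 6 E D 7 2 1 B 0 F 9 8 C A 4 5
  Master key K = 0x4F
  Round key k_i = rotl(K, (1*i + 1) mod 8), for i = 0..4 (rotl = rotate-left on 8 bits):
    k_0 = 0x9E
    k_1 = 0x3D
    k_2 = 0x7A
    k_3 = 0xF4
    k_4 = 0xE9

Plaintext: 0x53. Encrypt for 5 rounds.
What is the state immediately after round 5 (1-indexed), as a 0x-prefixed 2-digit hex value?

s_0 = plaintext = 0x53
s_1 = Round(s_0, k_0) = 0x3F
s_2 = Round(s_1, k_1) = 0xFD
s_3 = Round(s_2, k_2) = 0xD4
s_4 = Round(s_3, k_3) = 0x4E
s_5 = Round(s_4, k_4) = 0xEF

0xEF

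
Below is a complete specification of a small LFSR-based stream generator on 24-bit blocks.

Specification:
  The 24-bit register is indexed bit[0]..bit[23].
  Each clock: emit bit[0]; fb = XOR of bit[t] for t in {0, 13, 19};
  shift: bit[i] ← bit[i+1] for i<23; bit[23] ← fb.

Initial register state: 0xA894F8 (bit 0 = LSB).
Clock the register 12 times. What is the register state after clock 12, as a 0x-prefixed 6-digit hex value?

reg_0 = 0xA894F8
clock 1: out=0, reg = 0xD44A7C
clock 2: out=0, reg = 0x6A253E
clock 3: out=0, reg = 0x35129F
clock 4: out=1, reg = 0x9A894F
clock 5: out=1, reg = 0x4D44A7
clock 6: out=1, reg = 0x26A253
clock 7: out=1, reg = 0x135129
clock 8: out=1, reg = 0x89A894
clock 9: out=0, reg = 0x44D44A
clock 10: out=0, reg = 0x226A25
clock 11: out=1, reg = 0x113512
clock 12: out=0, reg = 0x889A89

0x889A89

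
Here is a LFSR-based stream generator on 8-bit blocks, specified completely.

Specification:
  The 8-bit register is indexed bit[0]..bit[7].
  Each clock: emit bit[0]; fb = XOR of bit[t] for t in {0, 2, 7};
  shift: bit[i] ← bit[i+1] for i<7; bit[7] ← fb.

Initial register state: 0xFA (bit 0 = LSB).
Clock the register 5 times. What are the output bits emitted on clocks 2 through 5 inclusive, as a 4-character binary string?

1011

reg_0 = 0xFA
clock 1: out=0, reg = 0xFD
clock 2: out=1, reg = 0xFE
clock 3: out=0, reg = 0x7F
clock 4: out=1, reg = 0x3F
clock 5: out=1, reg = 0x1F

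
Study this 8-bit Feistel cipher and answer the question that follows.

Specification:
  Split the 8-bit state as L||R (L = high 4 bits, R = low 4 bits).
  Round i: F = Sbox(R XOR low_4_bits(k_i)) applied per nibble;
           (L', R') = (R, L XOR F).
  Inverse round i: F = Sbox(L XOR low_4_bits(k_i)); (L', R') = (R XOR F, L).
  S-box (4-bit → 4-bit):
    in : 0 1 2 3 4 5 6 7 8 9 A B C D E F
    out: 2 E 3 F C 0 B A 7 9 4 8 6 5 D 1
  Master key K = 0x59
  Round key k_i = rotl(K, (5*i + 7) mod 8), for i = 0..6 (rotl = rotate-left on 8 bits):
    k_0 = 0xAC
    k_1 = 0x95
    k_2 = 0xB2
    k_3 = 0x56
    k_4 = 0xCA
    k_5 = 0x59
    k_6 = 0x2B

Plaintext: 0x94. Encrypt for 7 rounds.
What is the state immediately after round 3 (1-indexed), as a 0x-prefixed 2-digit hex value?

0xC3

s_0 = plaintext = 0x94
s_1 = Round(s_0, k_0) = 0x4E
s_2 = Round(s_1, k_1) = 0xEC
s_3 = Round(s_2, k_2) = 0xC3
s_4 = Round(s_3, k_3) = 0x3C
s_5 = Round(s_4, k_4) = 0xC8
s_6 = Round(s_5, k_5) = 0x82
s_7 = Round(s_6, k_6) = 0x21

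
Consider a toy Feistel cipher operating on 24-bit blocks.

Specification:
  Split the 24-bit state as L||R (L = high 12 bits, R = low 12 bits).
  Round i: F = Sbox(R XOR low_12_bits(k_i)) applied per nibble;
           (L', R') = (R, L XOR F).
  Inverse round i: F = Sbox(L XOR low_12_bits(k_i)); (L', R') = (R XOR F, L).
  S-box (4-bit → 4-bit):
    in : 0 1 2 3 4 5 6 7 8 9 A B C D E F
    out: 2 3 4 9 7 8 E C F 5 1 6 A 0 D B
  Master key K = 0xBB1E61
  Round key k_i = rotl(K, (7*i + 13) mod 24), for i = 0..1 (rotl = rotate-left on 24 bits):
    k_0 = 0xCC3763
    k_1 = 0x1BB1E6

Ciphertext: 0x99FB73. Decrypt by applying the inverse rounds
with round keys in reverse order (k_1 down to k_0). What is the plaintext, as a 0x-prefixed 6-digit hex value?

s_0 = ciphertext = 0x99FB73
s_1 = InvRound(s_0, k_1) = 0x4B699F
s_2 = InvRound(s_1, k_0) = 0x0974B6

0x0974B6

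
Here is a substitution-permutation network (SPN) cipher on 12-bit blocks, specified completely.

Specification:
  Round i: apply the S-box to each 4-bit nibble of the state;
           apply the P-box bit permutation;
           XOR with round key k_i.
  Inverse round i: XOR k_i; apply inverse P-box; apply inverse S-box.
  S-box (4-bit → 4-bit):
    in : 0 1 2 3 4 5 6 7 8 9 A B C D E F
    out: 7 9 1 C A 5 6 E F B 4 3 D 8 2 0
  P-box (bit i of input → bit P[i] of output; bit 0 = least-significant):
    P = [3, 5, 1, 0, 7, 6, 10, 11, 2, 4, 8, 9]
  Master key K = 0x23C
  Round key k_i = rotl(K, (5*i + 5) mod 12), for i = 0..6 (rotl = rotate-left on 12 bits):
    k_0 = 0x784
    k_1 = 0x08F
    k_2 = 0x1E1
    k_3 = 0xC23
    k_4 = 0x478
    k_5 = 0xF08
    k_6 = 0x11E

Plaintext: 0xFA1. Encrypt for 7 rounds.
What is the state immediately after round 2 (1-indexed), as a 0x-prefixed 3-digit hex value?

s_0 = plaintext = 0xFA1
s_1 = Round(s_0, k_0) = 0x38D
s_2 = Round(s_1, k_1) = 0xF4E
s_3 = Round(s_2, k_2) = 0x981
s_4 = Round(s_3, k_3) = 0x2FE
s_5 = Round(s_4, k_4) = 0x45C
s_6 = Round(s_5, k_5) = 0x993
s_7 = Round(s_6, k_6) = 0xBC9

0xF4E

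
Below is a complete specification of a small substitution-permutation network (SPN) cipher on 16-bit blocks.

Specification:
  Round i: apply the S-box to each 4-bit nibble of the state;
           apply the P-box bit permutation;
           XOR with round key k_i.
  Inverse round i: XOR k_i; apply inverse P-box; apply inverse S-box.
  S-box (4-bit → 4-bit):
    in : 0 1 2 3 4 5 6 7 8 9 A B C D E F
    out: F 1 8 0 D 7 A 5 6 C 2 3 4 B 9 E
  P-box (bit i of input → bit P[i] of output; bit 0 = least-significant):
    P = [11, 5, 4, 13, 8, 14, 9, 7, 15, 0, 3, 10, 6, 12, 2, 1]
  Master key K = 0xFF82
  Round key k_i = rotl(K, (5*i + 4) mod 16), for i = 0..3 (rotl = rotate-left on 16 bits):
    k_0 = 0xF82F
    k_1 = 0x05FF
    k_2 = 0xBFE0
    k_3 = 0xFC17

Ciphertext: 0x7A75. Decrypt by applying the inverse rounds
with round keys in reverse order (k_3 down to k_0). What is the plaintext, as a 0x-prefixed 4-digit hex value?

s_0 = ciphertext = 0x7A75
s_1 = InvRound(s_0, k_3) = 0xEECA
s_2 = InvRound(s_1, k_2) = 0x6CBA
s_3 = InvRound(s_2, k_1) = 0x7ABE
s_4 = InvRound(s_3, k_0) = 0x3B9C

0x3B9C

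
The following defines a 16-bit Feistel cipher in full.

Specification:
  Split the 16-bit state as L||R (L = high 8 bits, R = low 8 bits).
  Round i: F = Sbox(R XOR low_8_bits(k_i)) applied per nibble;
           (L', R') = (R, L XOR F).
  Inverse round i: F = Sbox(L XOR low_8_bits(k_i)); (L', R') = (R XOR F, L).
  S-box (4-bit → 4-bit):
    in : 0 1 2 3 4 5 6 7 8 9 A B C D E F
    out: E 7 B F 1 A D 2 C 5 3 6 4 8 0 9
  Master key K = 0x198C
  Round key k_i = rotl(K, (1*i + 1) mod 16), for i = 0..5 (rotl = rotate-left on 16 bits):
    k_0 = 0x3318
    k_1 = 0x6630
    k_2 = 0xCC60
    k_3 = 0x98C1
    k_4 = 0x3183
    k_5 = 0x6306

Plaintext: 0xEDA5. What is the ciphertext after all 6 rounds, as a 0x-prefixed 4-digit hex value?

s_0 = plaintext = 0xEDA5
s_1 = Round(s_0, k_0) = 0xA585
s_2 = Round(s_1, k_1) = 0x85CF
s_3 = Round(s_2, k_2) = 0xCFBC
s_4 = Round(s_3, k_3) = 0xBCE7
s_5 = Round(s_4, k_4) = 0xE76D
s_6 = Round(s_5, k_5) = 0x6D31

0x6D31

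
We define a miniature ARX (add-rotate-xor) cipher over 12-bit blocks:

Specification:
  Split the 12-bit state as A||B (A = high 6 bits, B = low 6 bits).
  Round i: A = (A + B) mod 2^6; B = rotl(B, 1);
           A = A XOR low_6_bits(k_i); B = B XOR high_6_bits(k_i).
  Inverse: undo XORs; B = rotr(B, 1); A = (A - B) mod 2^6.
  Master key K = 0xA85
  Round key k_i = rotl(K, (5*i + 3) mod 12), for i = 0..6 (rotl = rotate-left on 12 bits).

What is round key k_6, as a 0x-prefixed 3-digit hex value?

K = 0xA85
k_0 = rotl(K, (5*0+3) mod 12) = rotl(K, 3) = 0x42D
k_1 = rotl(K, (5*1+3) mod 12) = rotl(K, 8) = 0x5A8
k_2 = rotl(K, (5*2+3) mod 12) = rotl(K, 1) = 0x50B
k_3 = rotl(K, (5*3+3) mod 12) = rotl(K, 6) = 0x16A
k_4 = rotl(K, (5*4+3) mod 12) = rotl(K, 11) = 0xD42
k_5 = rotl(K, (5*5+3) mod 12) = rotl(K, 4) = 0x85A
k_6 = rotl(K, (5*6+3) mod 12) = rotl(K, 9) = 0xB50

0xB50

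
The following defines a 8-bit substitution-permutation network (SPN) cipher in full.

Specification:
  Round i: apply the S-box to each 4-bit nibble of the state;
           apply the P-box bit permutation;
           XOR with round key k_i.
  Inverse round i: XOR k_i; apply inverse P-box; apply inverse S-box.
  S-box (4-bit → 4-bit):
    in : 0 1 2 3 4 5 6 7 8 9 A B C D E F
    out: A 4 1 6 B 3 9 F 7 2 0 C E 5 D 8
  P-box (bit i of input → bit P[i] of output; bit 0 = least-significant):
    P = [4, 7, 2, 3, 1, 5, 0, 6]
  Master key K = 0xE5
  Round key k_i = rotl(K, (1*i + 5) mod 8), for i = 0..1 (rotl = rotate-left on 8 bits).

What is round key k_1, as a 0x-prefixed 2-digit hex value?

0x79

K = 0xE5
k_0 = rotl(K, (1*0+5) mod 8) = rotl(K, 5) = 0xBC
k_1 = rotl(K, (1*1+5) mod 8) = rotl(K, 6) = 0x79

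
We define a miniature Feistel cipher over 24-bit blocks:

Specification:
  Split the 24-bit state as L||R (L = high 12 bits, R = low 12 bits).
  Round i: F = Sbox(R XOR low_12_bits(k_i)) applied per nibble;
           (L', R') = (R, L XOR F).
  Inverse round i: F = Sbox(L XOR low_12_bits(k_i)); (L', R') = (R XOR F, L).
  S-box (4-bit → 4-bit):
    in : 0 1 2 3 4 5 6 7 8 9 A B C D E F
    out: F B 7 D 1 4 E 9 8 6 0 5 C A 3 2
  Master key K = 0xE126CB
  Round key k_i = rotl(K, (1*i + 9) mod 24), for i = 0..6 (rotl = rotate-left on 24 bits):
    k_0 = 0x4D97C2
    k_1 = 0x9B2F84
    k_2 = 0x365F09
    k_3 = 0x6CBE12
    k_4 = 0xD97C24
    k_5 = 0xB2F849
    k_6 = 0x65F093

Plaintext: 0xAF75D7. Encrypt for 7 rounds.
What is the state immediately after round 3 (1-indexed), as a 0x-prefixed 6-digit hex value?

0x21E7FA

s_0 = plaintext = 0xAF75D7
s_1 = Round(s_0, k_0) = 0x5D7D43
s_2 = Round(s_1, k_1) = 0xD4321E
s_3 = Round(s_2, k_2) = 0x21E7FA
s_4 = Round(s_3, k_3) = 0x7FA426
s_5 = Round(s_4, k_4) = 0x426F0D
s_6 = Round(s_5, k_5) = 0xF0DD37
s_7 = Round(s_6, k_6) = 0xD3750C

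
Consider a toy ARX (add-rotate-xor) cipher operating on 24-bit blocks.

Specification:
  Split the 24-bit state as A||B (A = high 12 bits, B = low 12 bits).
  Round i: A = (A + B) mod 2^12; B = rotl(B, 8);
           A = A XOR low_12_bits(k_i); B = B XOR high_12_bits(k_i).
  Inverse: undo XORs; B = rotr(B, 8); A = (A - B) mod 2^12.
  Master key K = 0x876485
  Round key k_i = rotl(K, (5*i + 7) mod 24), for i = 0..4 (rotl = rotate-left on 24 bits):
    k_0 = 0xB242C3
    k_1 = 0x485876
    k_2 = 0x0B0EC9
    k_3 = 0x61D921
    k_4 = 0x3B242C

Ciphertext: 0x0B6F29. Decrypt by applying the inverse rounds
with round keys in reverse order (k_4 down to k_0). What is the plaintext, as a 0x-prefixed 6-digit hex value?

s_0 = ciphertext = 0x0B6F29
s_1 = InvRound(s_0, k_4) = 0xADE9BC
s_2 = InvRound(s_1, k_3) = 0x9E0A1F
s_3 = InvRound(s_2, k_2) = 0xC2FAFA
s_4 = InvRound(s_3, k_1) = 0xC5B7FE
s_5 = InvRound(s_4, k_0) = 0x0ECDAC

0x0ECDAC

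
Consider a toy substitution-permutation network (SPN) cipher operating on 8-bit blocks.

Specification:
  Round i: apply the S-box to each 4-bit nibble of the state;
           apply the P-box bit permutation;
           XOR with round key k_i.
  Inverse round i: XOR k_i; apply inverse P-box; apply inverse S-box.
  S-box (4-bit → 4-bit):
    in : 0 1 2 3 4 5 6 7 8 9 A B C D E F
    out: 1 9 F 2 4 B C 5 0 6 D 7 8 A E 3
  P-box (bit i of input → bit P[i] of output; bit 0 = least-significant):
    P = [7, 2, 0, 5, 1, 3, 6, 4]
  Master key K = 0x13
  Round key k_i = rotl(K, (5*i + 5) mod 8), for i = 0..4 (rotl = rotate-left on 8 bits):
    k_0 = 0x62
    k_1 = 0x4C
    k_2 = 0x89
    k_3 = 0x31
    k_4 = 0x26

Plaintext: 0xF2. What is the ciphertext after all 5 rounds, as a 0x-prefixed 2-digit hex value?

s_0 = plaintext = 0xF2
s_1 = Round(s_0, k_0) = 0xCD
s_2 = Round(s_1, k_1) = 0x78
s_3 = Round(s_2, k_2) = 0xCB
s_4 = Round(s_3, k_3) = 0xA4
s_5 = Round(s_4, k_4) = 0x75

0x75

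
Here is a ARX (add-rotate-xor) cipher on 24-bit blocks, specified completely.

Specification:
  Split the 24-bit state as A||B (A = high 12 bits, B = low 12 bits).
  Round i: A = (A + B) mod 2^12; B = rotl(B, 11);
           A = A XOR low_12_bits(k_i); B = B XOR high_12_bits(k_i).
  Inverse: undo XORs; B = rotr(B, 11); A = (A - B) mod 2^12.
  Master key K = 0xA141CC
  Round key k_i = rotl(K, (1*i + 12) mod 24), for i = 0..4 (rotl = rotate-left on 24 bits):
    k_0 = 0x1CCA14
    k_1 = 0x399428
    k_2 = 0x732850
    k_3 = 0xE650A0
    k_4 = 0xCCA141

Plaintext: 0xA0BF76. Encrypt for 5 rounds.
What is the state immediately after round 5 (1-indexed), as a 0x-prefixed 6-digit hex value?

s_0 = plaintext = 0xA0BF76
s_1 = Round(s_0, k_0) = 0x395677
s_2 = Round(s_1, k_1) = 0xE248A2
s_3 = Round(s_2, k_2) = 0xE96363
s_4 = Round(s_3, k_3) = 0x1597D4
s_5 = Round(s_4, k_4) = 0x86CF20

0x86CF20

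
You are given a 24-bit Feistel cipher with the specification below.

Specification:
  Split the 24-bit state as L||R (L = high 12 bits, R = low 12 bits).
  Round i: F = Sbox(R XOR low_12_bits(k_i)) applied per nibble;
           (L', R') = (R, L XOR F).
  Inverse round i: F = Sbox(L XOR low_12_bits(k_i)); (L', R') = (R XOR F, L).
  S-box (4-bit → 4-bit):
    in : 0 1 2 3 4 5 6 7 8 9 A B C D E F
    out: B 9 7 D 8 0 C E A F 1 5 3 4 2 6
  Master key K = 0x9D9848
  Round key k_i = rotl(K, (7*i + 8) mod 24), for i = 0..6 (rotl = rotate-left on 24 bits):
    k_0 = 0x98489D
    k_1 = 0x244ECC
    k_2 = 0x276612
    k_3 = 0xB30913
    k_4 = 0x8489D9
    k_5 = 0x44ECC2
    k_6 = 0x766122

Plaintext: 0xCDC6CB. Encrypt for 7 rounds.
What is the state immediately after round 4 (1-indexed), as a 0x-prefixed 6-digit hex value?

0xB51ADF

s_0 = plaintext = 0xCDC6CB
s_1 = Round(s_0, k_0) = 0x6CBED0
s_2 = Round(s_1, k_1) = 0xED0D58
s_3 = Round(s_2, k_2) = 0xD58B51
s_4 = Round(s_3, k_3) = 0xB51ADF
s_5 = Round(s_4, k_4) = 0xADF6ED
s_6 = Round(s_5, k_5) = 0x6EDBA9
s_7 = Round(s_6, k_6) = 0xBA9748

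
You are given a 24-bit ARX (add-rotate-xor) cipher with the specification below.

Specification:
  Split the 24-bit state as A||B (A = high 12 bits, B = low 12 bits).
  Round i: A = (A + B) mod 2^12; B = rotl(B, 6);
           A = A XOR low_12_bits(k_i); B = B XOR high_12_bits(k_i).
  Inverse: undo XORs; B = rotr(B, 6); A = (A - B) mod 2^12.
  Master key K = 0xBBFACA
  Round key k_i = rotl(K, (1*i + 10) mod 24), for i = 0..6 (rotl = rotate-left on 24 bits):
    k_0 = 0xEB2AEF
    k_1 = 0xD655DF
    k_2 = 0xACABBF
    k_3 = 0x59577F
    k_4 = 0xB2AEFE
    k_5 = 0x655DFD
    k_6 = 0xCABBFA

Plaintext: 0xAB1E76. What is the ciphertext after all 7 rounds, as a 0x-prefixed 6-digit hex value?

s_0 = plaintext = 0xAB1E76
s_1 = Round(s_0, k_0) = 0x3C830B
s_2 = Round(s_1, k_1) = 0x30CFA9
s_3 = Round(s_2, k_2) = 0x90A0B4
s_4 = Round(s_3, k_3) = 0xEC1897
s_5 = Round(s_4, k_4) = 0x9A6EC8
s_6 = Round(s_5, k_5) = 0x59346E
s_7 = Round(s_6, k_6) = 0x1FB73A

0x1FB73A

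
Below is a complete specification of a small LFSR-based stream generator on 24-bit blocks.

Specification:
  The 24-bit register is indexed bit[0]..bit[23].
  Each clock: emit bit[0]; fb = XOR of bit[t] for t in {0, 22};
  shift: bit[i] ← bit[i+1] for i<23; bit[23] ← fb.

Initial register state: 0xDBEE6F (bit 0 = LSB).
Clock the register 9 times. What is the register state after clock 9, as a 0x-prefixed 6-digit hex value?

reg_0 = 0xDBEE6F
clock 1: out=1, reg = 0x6DF737
clock 2: out=1, reg = 0x36FB9B
clock 3: out=1, reg = 0x9B7DCD
clock 4: out=1, reg = 0xCDBEE6
clock 5: out=0, reg = 0xE6DF73
clock 6: out=1, reg = 0x736FB9
clock 7: out=1, reg = 0x39B7DC
clock 8: out=0, reg = 0x1CDBEE
clock 9: out=0, reg = 0x0E6DF7

0x0E6DF7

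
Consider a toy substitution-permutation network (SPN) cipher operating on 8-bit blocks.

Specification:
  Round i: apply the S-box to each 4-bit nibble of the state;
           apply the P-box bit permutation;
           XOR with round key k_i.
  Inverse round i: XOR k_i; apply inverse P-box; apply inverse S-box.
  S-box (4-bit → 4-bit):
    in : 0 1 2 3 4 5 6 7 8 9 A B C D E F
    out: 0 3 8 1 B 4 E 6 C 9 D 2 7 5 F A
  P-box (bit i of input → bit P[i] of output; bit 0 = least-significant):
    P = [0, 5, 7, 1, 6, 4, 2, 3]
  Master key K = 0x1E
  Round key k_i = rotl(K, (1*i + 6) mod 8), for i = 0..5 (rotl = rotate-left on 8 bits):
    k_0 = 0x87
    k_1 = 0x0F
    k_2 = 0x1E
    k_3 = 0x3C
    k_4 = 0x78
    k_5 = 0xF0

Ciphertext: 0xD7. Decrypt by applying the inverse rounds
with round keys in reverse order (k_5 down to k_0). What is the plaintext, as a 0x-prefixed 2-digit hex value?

0xE7

s_0 = ciphertext = 0xD7
s_1 = InvRound(s_0, k_5) = 0x54
s_2 = InvRound(s_1, k_4) = 0x8B
s_3 = InvRound(s_2, k_3) = 0x7E
s_4 = InvRound(s_3, k_2) = 0x3B
s_5 = InvRound(s_4, k_1) = 0x7B
s_6 = InvRound(s_5, k_0) = 0xE7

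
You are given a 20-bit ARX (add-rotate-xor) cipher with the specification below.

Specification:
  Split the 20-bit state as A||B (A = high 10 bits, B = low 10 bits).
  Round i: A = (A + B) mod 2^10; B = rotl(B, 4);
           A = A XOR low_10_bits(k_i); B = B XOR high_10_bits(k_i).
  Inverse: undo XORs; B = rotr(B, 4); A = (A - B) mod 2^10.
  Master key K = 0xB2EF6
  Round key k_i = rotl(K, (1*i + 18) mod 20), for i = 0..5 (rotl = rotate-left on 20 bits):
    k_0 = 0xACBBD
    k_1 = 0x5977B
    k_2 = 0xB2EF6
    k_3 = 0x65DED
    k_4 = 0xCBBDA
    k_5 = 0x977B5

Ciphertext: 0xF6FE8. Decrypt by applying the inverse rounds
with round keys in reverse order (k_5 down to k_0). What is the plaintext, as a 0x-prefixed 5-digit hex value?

s_0 = ciphertext = 0xF6FE8
s_1 = InvRound(s_0, k_5) = 0xC4D5B
s_2 = InvRound(s_1, k_4) = 0xD8967
s_3 = InvRound(s_2, k_3) = 0xA000F
s_4 = InvRound(s_3, k_2) = 0xD292C
s_5 = InvRound(s_4, k_1) = 0x7B644
s_6 = InvRound(s_5, k_0) = 0x3058F

0x3058F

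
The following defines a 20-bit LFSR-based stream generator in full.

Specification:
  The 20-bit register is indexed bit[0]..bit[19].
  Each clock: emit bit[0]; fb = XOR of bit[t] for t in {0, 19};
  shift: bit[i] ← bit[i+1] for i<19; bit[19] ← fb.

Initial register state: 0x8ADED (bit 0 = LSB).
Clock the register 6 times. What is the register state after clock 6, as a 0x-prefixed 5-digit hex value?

0x922B7

reg_0 = 0x8ADED
clock 1: out=1, reg = 0x456F6
clock 2: out=0, reg = 0x22B7B
clock 3: out=1, reg = 0x915BD
clock 4: out=1, reg = 0x48ADE
clock 5: out=0, reg = 0x2456F
clock 6: out=1, reg = 0x922B7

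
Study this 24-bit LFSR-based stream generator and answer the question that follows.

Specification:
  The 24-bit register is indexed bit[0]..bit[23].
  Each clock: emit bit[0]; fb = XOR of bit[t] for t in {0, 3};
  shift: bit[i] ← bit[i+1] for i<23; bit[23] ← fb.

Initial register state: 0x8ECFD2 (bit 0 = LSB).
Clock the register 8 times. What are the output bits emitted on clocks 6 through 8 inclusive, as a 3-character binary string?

reg_0 = 0x8ECFD2
clock 1: out=0, reg = 0x4767E9
clock 2: out=1, reg = 0x23B3F4
clock 3: out=0, reg = 0x11D9FA
clock 4: out=0, reg = 0x88ECFD
clock 5: out=1, reg = 0x44767E
clock 6: out=0, reg = 0xA23B3F
clock 7: out=1, reg = 0x511D9F
clock 8: out=1, reg = 0x288ECF

011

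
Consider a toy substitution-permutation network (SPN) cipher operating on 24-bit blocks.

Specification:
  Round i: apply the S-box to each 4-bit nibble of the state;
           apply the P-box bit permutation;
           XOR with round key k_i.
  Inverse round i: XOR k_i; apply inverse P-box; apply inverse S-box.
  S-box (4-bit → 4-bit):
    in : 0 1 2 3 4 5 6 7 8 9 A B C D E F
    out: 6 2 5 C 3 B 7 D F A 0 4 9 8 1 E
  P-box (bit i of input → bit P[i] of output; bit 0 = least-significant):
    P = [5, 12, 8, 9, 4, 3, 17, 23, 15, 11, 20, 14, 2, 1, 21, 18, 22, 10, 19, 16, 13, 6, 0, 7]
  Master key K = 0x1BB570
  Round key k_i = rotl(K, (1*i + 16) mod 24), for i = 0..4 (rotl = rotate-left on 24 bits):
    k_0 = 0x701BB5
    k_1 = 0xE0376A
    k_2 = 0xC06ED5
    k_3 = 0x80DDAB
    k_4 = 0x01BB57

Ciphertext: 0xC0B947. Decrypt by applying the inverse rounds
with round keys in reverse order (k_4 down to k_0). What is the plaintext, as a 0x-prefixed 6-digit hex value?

s_0 = ciphertext = 0xC0B947
s_1 = InvRound(s_0, k_4) = 0xACAACD
s_2 = InvRound(s_1, k_3) = 0x408DA8
s_3 = InvRound(s_2, k_2) = 0x6AEC57
s_4 = InvRound(s_3, k_1) = 0xBBE588
s_5 = InvRound(s_4, k_0) = 0x28E585

0x28E585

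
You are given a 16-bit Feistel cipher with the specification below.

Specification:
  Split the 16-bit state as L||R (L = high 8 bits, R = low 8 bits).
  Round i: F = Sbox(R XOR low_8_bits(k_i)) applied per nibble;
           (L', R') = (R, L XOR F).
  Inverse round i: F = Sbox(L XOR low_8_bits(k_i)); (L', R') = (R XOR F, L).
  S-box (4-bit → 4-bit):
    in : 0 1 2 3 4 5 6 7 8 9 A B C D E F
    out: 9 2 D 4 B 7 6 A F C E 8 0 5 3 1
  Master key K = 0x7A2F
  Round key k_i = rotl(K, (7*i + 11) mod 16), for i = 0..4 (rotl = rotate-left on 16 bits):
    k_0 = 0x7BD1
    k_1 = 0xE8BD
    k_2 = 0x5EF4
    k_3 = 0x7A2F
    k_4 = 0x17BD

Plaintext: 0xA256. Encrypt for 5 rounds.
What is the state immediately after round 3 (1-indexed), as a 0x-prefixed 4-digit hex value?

s_0 = plaintext = 0xA256
s_1 = Round(s_0, k_0) = 0x5658
s_2 = Round(s_1, k_1) = 0x5861
s_3 = Round(s_2, k_2) = 0x619F
s_4 = Round(s_3, k_3) = 0x9FE8
s_5 = Round(s_4, k_4) = 0xE8E8

0x619F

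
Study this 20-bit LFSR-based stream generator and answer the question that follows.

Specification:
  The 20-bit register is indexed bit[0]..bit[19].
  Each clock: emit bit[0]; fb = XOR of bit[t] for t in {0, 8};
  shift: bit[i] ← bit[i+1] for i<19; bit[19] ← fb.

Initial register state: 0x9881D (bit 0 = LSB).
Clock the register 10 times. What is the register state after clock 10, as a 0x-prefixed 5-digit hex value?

0x65662

reg_0 = 0x9881D
clock 1: out=1, reg = 0xCC40E
clock 2: out=0, reg = 0x66207
clock 3: out=1, reg = 0xB3103
clock 4: out=1, reg = 0x59881
clock 5: out=1, reg = 0xACC40
clock 6: out=0, reg = 0x56620
clock 7: out=0, reg = 0x2B310
clock 8: out=0, reg = 0x95988
clock 9: out=0, reg = 0xCACC4
clock 10: out=0, reg = 0x65662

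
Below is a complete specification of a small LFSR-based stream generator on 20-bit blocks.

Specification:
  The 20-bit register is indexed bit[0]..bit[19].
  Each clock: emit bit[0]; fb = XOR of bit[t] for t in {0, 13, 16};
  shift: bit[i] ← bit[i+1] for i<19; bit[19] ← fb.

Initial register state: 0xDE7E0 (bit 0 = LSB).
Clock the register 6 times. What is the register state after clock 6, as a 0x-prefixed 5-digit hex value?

reg_0 = 0xDE7E0
clock 1: out=0, reg = 0x6F3F0
clock 2: out=0, reg = 0xB79F8
clock 3: out=0, reg = 0x5BCFC
clock 4: out=0, reg = 0x2DE7E
clock 5: out=0, reg = 0x16F3F
clock 6: out=1, reg = 0x8B79F

0x8B79F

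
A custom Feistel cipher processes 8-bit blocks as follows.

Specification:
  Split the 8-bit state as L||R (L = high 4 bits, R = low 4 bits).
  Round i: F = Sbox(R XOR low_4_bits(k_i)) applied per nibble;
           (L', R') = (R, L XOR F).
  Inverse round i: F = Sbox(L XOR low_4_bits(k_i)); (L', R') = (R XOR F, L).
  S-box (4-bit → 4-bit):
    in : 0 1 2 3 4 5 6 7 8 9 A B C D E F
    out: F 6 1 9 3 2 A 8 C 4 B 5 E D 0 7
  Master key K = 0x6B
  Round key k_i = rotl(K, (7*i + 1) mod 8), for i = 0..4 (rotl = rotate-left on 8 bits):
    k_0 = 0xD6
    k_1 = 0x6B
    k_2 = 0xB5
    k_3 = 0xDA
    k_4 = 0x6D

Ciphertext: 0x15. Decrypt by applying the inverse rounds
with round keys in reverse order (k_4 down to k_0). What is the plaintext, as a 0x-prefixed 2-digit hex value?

s_0 = ciphertext = 0x15
s_1 = InvRound(s_0, k_4) = 0xB1
s_2 = InvRound(s_1, k_3) = 0x7B
s_3 = InvRound(s_2, k_2) = 0xA7
s_4 = InvRound(s_3, k_1) = 0x1A
s_5 = InvRound(s_4, k_0) = 0x21

0x21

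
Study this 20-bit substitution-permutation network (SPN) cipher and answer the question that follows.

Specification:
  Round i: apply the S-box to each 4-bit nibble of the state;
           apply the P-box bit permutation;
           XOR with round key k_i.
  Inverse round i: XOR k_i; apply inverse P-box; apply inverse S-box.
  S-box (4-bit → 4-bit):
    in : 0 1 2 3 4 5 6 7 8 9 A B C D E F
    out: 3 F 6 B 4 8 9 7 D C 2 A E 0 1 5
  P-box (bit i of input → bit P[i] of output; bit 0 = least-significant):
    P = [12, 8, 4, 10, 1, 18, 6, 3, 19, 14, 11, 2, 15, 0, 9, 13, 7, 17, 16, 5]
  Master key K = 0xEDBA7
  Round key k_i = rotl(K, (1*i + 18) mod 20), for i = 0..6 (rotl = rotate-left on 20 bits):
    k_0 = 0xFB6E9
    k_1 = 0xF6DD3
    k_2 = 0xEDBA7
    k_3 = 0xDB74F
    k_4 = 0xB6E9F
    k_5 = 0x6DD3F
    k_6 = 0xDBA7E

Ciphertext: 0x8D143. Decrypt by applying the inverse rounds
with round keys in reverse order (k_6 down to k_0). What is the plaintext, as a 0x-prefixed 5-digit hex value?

s_0 = ciphertext = 0x8D143
s_1 = InvRound(s_0, k_6) = 0x9CCB2
s_2 = InvRound(s_1, k_5) = 0x7A6B0
s_3 = InvRound(s_2, k_4) = 0x5013D
s_4 = InvRound(s_3, k_3) = 0x58EF8
s_5 = InvRound(s_4, k_2) = 0x2A381
s_6 = InvRound(s_5, k_1) = 0x4F779
s_7 = InvRound(s_6, k_0) = 0x7D0D2

0x7D0D2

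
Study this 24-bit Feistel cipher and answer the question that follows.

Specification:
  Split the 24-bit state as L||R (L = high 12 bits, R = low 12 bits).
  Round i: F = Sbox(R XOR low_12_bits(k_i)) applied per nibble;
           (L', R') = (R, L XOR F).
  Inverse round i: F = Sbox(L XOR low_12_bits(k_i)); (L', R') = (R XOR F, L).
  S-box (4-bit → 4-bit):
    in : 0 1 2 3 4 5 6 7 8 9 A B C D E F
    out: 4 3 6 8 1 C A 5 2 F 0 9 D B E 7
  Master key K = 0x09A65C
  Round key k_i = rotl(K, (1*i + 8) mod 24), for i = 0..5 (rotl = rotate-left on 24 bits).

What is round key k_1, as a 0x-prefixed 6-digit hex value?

0x4CB813

K = 0x09A65C
k_0 = rotl(K, (1*0+8) mod 24) = rotl(K, 8) = 0xA65C09
k_1 = rotl(K, (1*1+8) mod 24) = rotl(K, 9) = 0x4CB813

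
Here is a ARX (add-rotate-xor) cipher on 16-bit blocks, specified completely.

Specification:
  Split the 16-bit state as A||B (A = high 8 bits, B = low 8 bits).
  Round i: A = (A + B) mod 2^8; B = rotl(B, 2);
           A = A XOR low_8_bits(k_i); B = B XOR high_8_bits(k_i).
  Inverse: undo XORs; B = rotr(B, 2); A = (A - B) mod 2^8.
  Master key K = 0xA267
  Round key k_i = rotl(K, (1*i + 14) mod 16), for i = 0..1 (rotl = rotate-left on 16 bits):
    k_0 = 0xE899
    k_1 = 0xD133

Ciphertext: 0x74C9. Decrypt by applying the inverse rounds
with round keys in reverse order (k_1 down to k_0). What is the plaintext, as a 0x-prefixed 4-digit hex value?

s_0 = ciphertext = 0x74C9
s_1 = InvRound(s_0, k_1) = 0x4106
s_2 = InvRound(s_1, k_0) = 0x1DBB

0x1DBB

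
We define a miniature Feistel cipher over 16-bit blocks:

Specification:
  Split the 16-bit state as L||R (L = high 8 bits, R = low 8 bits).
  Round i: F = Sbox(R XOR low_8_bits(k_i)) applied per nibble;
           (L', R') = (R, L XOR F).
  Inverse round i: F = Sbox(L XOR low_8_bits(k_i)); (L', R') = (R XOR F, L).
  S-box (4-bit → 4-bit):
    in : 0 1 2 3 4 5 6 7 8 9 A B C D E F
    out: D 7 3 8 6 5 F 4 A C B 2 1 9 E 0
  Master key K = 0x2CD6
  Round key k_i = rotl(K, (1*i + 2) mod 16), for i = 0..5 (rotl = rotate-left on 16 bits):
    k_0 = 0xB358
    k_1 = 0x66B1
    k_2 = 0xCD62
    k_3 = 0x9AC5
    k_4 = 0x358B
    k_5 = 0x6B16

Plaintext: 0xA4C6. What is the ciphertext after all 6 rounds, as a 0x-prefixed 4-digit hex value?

s_0 = plaintext = 0xA4C6
s_1 = Round(s_0, k_0) = 0xC66A
s_2 = Round(s_1, k_1) = 0x6A54
s_3 = Round(s_2, k_2) = 0x54E5
s_4 = Round(s_3, k_3) = 0xE569
s_5 = Round(s_4, k_4) = 0x6906
s_6 = Round(s_5, k_5) = 0x0614

0x0614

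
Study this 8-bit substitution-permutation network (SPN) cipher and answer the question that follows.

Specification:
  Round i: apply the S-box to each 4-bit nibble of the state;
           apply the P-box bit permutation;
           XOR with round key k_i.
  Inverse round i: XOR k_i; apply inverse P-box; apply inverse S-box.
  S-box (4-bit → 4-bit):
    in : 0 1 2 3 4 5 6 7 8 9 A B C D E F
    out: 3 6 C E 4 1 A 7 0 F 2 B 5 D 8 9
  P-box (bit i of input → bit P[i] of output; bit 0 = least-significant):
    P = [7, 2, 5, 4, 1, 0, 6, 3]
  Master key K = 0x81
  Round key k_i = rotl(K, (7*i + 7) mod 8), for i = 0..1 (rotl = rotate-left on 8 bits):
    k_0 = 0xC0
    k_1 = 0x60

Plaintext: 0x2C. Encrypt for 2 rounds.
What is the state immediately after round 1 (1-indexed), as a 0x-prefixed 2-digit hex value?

0x28

s_0 = plaintext = 0x2C
s_1 = Round(s_0, k_0) = 0x28
s_2 = Round(s_1, k_1) = 0x28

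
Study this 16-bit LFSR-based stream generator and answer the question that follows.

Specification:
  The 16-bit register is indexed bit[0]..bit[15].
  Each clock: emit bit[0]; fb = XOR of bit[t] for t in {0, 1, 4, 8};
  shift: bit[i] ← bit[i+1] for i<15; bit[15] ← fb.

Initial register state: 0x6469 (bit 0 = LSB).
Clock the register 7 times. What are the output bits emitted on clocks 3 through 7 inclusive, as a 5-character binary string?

reg_0 = 0x6469
clock 1: out=1, reg = 0xB234
clock 2: out=0, reg = 0xD91A
clock 3: out=0, reg = 0xEC8D
clock 4: out=1, reg = 0xF646
clock 5: out=0, reg = 0xFB23
clock 6: out=1, reg = 0xFD91
clock 7: out=1, reg = 0xFEC8

01011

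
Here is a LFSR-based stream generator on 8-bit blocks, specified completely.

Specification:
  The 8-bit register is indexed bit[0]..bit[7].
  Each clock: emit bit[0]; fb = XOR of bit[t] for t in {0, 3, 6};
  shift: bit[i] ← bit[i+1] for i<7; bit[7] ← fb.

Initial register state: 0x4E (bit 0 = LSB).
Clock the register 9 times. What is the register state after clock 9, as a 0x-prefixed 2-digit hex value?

0x3F

reg_0 = 0x4E
clock 1: out=0, reg = 0x27
clock 2: out=1, reg = 0x93
clock 3: out=1, reg = 0xC9
clock 4: out=1, reg = 0xE4
clock 5: out=0, reg = 0xF2
clock 6: out=0, reg = 0xF9
clock 7: out=1, reg = 0xFC
clock 8: out=0, reg = 0x7E
clock 9: out=0, reg = 0x3F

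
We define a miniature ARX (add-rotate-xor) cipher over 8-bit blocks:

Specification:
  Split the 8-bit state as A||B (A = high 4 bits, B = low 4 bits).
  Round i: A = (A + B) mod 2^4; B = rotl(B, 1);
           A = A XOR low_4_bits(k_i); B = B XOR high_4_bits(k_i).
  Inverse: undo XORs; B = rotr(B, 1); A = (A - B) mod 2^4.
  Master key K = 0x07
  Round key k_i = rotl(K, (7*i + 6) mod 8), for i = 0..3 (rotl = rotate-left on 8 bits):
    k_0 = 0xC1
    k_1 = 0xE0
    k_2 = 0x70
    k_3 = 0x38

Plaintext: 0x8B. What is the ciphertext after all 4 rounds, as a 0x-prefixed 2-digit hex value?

0x2B

s_0 = plaintext = 0x8B
s_1 = Round(s_0, k_0) = 0x2B
s_2 = Round(s_1, k_1) = 0xD9
s_3 = Round(s_2, k_2) = 0x64
s_4 = Round(s_3, k_3) = 0x2B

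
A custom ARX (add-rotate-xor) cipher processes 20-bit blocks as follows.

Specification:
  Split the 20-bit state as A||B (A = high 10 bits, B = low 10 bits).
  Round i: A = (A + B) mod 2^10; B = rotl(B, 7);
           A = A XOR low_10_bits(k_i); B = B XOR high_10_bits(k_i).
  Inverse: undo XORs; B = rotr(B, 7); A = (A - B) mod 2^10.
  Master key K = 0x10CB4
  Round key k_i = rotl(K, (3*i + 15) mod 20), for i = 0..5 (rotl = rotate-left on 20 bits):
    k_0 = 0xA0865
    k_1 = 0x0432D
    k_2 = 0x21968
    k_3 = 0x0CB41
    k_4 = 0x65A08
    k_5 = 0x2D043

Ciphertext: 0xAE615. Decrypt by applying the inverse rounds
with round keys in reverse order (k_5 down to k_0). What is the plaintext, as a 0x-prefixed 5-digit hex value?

s_0 = ciphertext = 0xAE615
s_1 = InvRound(s_0, k_5) = 0x7B50D
s_2 = InvRound(s_1, k_4) = 0xC30D9
s_3 = InvRound(s_2, k_3) = 0x3D359
s_4 = InvRound(s_3, k_2) = 0xA76FF
s_5 = InvRound(s_4, k_1) = 0x8CF7D
s_6 = InvRound(s_5, k_0) = 0x96FFB

0x96FFB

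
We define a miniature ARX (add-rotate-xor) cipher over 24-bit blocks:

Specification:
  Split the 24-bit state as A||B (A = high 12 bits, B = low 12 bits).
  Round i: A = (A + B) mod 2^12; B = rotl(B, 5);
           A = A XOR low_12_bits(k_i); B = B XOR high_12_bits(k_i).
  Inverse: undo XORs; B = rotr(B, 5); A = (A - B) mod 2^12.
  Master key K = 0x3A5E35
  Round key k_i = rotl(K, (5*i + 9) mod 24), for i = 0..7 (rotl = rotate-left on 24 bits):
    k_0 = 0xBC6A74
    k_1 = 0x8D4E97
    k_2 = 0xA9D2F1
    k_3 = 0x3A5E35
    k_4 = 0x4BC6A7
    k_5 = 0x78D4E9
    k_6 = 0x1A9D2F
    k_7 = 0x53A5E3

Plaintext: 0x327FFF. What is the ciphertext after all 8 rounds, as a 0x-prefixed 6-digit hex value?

0x2B7F26

s_0 = plaintext = 0x327FFF
s_1 = Round(s_0, k_0) = 0x952439
s_2 = Round(s_1, k_1) = 0x31CFFC
s_3 = Round(s_2, k_2) = 0x1E9502
s_4 = Round(s_3, k_3) = 0x8DE3EF
s_5 = Round(s_4, k_4) = 0xA6A95B
s_6 = Round(s_5, k_5) = 0x72CCFF
s_7 = Round(s_6, k_6) = 0x904E50
s_8 = Round(s_7, k_7) = 0x2B7F26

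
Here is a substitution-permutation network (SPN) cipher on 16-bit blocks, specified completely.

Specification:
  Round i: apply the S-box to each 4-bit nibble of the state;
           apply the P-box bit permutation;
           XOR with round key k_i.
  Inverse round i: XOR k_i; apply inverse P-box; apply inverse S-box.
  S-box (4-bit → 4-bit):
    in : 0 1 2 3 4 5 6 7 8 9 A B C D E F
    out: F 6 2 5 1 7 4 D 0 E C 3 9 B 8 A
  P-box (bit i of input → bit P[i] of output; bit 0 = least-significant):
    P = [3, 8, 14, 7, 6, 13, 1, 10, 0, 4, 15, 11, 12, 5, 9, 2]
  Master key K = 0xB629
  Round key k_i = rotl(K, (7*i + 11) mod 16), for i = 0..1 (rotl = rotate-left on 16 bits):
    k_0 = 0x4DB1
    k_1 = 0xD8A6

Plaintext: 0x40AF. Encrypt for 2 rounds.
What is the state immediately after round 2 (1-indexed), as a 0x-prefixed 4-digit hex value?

s_0 = plaintext = 0x40AF
s_1 = Round(s_0, k_0) = 0xD022
s_2 = Round(s_1, k_1) = 0x6193

0x6193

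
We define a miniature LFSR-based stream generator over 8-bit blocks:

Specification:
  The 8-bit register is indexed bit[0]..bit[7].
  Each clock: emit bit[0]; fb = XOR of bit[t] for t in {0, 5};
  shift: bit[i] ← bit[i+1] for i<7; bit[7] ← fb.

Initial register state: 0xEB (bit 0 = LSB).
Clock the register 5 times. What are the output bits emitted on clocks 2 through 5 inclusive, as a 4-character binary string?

reg_0 = 0xEB
clock 1: out=1, reg = 0x75
clock 2: out=1, reg = 0x3A
clock 3: out=0, reg = 0x9D
clock 4: out=1, reg = 0xCE
clock 5: out=0, reg = 0x67

1010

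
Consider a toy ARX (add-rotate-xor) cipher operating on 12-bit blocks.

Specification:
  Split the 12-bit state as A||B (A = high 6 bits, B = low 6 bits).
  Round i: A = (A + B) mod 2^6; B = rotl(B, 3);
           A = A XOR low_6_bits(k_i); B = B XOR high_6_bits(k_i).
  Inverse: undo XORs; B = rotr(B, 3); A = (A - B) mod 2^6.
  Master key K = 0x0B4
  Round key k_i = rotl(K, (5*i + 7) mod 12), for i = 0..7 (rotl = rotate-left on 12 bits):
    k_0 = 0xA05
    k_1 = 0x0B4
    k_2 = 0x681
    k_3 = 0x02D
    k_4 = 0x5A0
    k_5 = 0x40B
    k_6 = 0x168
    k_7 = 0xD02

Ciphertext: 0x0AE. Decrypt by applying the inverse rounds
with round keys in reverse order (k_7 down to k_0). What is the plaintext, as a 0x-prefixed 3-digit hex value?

0xD84

s_0 = ciphertext = 0x0AE
s_1 = InvRound(s_0, k_7) = 0xB53
s_2 = InvRound(s_1, k_6) = 0x4F2
s_3 = InvRound(s_2, k_5) = 0x114
s_4 = InvRound(s_3, k_4) = 0x510
s_5 = InvRound(s_4, k_3) = 0xDC2
s_6 = InvRound(s_5, k_2) = 0xCC3
s_7 = InvRound(s_6, k_1) = 0xFC8
s_8 = InvRound(s_7, k_0) = 0xD84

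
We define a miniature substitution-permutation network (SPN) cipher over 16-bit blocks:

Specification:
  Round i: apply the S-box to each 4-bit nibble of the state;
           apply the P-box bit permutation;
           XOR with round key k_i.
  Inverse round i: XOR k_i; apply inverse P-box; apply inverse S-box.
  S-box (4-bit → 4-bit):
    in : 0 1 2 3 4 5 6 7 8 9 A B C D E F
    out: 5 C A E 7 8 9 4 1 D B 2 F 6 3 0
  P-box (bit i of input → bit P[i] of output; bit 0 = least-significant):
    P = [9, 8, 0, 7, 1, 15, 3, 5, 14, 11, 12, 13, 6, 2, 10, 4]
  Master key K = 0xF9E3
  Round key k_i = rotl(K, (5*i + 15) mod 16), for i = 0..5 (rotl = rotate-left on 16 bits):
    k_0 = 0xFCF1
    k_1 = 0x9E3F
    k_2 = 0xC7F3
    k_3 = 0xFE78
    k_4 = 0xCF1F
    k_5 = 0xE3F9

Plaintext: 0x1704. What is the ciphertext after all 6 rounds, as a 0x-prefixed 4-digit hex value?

0xA70E

s_0 = plaintext = 0x1704
s_1 = Round(s_0, k_0) = 0xEBEA
s_2 = Round(s_1, k_1) = 0x15F9
s_3 = Round(s_2, k_2) = 0xE162
s_4 = Round(s_3, k_3) = 0xCF9E
s_5 = Round(s_4, k_4) = 0xC861
s_6 = Round(s_5, k_5) = 0xA70E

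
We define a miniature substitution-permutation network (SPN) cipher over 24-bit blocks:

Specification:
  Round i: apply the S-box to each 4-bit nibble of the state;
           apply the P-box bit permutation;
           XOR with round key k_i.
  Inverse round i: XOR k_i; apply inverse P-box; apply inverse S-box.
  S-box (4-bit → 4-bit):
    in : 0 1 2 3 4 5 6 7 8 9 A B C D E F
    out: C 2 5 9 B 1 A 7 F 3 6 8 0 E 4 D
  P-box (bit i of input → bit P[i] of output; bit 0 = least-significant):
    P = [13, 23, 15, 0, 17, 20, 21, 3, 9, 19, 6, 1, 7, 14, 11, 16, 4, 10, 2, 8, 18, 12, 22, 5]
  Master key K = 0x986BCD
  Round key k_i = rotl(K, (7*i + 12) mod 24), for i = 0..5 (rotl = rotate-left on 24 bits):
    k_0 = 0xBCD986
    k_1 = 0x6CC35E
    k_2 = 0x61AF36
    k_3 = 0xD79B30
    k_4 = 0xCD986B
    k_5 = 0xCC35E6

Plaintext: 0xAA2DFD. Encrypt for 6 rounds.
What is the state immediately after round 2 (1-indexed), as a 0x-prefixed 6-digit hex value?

0xFBA4D6

s_0 = plaintext = 0xAA2DFD
s_1 = Round(s_0, k_0) = 0x564549
s_2 = Round(s_1, k_1) = 0xFBA4D6
s_3 = Round(s_2, k_2) = 0x9DE41D
s_4 = Round(s_3, k_3) = 0x4B0437
s_5 = Round(s_4, k_4) = 0x422341
s_6 = Round(s_5, k_5) = 0x5A2F58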